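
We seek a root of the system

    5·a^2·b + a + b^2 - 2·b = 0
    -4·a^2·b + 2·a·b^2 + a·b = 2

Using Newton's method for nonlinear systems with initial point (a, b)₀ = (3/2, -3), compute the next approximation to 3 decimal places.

(1.201, -1.734)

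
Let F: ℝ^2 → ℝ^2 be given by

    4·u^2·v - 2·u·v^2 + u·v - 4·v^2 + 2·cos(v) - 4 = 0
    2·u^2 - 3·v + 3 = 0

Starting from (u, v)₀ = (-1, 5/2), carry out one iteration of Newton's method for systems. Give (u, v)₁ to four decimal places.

(-1.1978, 1.9304)

At (-1, 5/2): F = (-10.602287, -2.5000).
Jacobian J = [[8·u·v - 2·v^2 + v, 4·u^2 - 4·u·v + u - 8·v - 2·sin(v)], [4·u, -3]].
At the point, J = [[-30.0000, -8.196944], [-4.0000, -3.0000]] (det J = 57.212223).
Solving J·Δ = −F gives Δ = (-0.1978, -0.5696).
Then the next iterate is (u, v)₁ = (-1.1978, 1.9304).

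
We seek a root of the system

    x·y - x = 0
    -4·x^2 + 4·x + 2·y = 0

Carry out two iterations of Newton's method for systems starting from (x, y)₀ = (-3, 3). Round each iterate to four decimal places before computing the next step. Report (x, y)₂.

(-0.7267, 1.5149)

At (-3, 3): F = (-6.0000, -42.0000).
Jacobian J = [[y - 1, x], [-8·x + 4, 2]].
At the point, J = [[2.0000, -3.0000], [28.0000, 2.0000]] (det J = 88.0000).
Solving J·Δ = −F gives Δ = (1.5682, -0.9545).
Then the next iterate is (x, y)₁ = (-1.4318, 2.0455).
Round to (-1.4318, 2.0455) and repeat: F = (-1.496947, -9.836405), J = [[1.0455, -1.4318], [15.4544, 2.0000]].
Δ = (0.7051, -0.5306), so (x, y)₂ = (-0.7267, 1.5149).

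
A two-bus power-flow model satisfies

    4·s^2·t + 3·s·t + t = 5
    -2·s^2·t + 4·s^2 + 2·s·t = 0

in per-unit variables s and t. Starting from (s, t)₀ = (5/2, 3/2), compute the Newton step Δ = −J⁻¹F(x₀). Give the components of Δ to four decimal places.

At (5/2, 3/2): F = (45.2500, 13.7500).
Jacobian J = [[8·s·t + 3·t, 4·s^2 + 3·s + 1], [-4·s·t + 8·s + 2·t, -2·s^2 + 2·s]].
At the point, J = [[34.5000, 33.5000], [8.0000, -7.5000]] (det J = -526.7500).
Solving J·Δ = −F gives Δ = (-1.5187, 0.2133).

(-1.5187, 0.2133)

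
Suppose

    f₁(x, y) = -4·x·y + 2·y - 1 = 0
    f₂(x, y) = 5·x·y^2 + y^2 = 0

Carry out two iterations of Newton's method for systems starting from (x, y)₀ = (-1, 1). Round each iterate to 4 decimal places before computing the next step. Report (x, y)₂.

(0.9931, 5.0443)

At (-1, 1): F = (5.0000, -4.0000).
Jacobian J = [[-4·y, -4·x + 2], [5·y^2, 10·x·y + 2·y]].
At the point, J = [[-4.0000, 6.0000], [5.0000, -8.0000]] (det J = 2.0000).
Solving J·Δ = −F gives Δ = (8.0000, 4.5000).
Then the next iterate is (x, y)₁ = (7.0000, 5.5000).
Round to (7.0000, 5.5000) and repeat: F = (-144.0000, 1089.0000), J = [[-22.0000, -26.0000], [151.2500, 396.0000]].
Δ = (-6.0069, -0.4557), so (x, y)₂ = (0.9931, 5.0443).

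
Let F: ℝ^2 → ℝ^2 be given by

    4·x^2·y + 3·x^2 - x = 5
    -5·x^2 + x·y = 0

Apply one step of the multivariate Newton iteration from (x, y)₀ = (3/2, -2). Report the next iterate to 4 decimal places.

At (3/2, -2): F = (-17.7500, -14.2500).
Jacobian J = [[8·x·y + 6·x - 1, 4·x^2], [-10·x + y, x]].
At the point, J = [[-16.0000, 9.0000], [-17.0000, 1.5000]] (det J = 129.0000).
Solving J·Δ = −F gives Δ = (-0.7878, 0.5717).
Then the next iterate is (x, y)₁ = (0.7122, -1.4283).

(0.7122, -1.4283)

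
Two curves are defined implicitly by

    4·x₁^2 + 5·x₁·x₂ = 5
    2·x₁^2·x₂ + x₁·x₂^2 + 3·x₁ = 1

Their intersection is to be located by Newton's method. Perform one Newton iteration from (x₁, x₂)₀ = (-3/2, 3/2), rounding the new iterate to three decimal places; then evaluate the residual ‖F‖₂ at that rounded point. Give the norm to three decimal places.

At (-3/2, 3/2): F = (-7.250, -2.125).
Jacobian J = [[8·x₁ + 5·x₂, 5·x₁], [4·x₁·x₂ + x₂^2 + 3, 2·x₁^2 + 2·x₁·x₂]].
At the point, J = [[-4.500, -7.500], [-3.750, 0.000]] (det J = -28.125).
Solving J·Δ = −F gives Δ = (-0.567, -0.627).
Then the next iterate is (x₁, x₂)₁ = (-2.067, 0.873).
Re-evaluating at (-2.067, 0.873): F = (3.06750, -1.31655), so ‖F‖₂ = 3.338.

3.338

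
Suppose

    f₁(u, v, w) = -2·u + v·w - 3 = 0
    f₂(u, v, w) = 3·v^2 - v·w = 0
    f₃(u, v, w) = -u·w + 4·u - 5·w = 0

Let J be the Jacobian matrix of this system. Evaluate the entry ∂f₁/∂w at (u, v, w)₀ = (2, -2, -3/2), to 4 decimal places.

∂f₁/∂w = v.
At (2, -2, -3/2) this is -2.0000.

-2.0000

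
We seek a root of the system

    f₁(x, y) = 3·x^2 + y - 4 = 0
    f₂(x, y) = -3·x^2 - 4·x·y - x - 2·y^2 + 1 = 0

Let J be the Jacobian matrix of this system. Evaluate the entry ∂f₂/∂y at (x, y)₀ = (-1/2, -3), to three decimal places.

∂f₂/∂y = -4·x - 4·y.
At (-1/2, -3) this is 14.000.

14.000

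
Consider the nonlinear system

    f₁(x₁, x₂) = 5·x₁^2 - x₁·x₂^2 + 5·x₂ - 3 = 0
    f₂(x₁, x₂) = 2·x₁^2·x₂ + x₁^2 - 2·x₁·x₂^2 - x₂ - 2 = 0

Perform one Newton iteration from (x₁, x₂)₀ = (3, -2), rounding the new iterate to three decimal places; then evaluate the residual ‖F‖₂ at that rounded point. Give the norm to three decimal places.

15.807

At (3, -2): F = (20.000, -51.000).
Jacobian J = [[10·x₁ - x₂^2, -2·x₁·x₂ + 5], [4·x₁·x₂ + 2·x₁ - 2·x₂^2, 2·x₁^2 - 4·x₁·x₂ - 1]].
At the point, J = [[26.000, 17.000], [-26.000, 41.000]] (det J = 1508.000).
Solving J·Δ = −F gives Δ = (-1.119, 0.534).
Then the next iterate is (x₁, x₂)₁ = (1.881, -1.466).
Re-evaluating at (1.881, -1.466): F = (3.31824, -15.45485), so ‖F‖₂ = 15.807.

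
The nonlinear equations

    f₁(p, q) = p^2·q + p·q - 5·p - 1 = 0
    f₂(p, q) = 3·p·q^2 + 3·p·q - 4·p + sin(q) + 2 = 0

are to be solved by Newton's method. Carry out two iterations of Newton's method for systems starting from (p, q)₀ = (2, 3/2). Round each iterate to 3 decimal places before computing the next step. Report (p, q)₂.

(5.100, -1.883)

At (2, 3/2): F = (-2.000, 17.49749).
Jacobian J = [[2·p·q + q - 5, p^2 + p], [3·q^2 + 3·q - 4, 6·p·q + 3·p + cos(q)]].
At the point, J = [[2.500, 6.000], [7.250, 24.07074]] (det J = 16.67684).
Solving J·Δ = −F gives Δ = (9.182, -3.492).
Then the next iterate is (p, q)₁ = (11.182, -1.992).
Round to (11.182, -1.992) and repeat: F = (-328.25850, 22.64845), J = [[-51.54109, 136.21912], [1.92819, -100.51012]].
Δ = (-6.082, 0.109), so (p, q)₂ = (5.100, -1.883).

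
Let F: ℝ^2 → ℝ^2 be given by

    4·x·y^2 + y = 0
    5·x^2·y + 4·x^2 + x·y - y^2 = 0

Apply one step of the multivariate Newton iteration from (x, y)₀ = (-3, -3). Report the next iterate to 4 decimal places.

(-2.3386, -1.8056)

At (-3, -3): F = (-111.0000, -99.0000).
Jacobian J = [[4·y^2, 8·x·y + 1], [10·x·y + 8·x + y, 5·x^2 + x - 2·y]].
At the point, J = [[36.0000, 73.0000], [63.0000, 48.0000]] (det J = -2871.0000).
Solving J·Δ = −F gives Δ = (0.6614, 1.1944).
Then the next iterate is (x, y)₁ = (-2.3386, -1.8056).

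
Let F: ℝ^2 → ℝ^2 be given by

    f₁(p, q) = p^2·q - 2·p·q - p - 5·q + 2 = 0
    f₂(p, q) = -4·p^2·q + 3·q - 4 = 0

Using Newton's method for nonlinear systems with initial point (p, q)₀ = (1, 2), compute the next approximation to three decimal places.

(0.737, 0.211)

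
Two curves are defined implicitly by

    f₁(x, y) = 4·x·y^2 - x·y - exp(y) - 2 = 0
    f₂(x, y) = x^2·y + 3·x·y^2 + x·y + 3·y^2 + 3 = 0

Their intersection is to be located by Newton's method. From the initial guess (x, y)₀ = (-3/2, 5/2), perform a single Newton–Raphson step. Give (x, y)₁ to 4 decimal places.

At (-3/2, 5/2): F = (-47.932494, -4.5000).
Jacobian J = [[4·y^2 - y, 8·x·y - x - exp(y)], [2·x·y + 3·y^2 + y, x^2 + 6·x·y + x + 6·y]].
At the point, J = [[22.5000, -40.682494], [13.7500, -6.7500]] (det J = 407.509292).
Solving J·Δ = −F gives Δ = (-0.3447, -1.3689).
Then the next iterate is (x, y)₁ = (-1.8447, 1.1311).

(-1.8447, 1.1311)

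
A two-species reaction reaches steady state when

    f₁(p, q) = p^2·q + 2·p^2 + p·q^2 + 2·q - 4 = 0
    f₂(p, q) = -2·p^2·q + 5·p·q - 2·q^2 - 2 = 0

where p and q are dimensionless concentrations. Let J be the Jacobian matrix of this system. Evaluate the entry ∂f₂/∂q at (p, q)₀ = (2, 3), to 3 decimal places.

∂f₂/∂q = -2·p^2 + 5·p - 4·q.
At (2, 3) this is -10.000.

-10.000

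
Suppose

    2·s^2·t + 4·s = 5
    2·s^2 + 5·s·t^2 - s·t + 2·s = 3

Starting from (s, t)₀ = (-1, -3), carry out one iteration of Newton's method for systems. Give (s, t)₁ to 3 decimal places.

At (-1, -3): F = (-15.000, -51.000).
Jacobian J = [[4·s·t + 4, 2·s^2], [4·s + 5·t^2 - t + 2, 10·s·t - s]].
At the point, J = [[16.000, 2.000], [46.000, 31.000]] (det J = 404.000).
Solving J·Δ = −F gives Δ = (0.899, 0.312).
Then the next iterate is (s, t)₁ = (-0.101, -2.688).

(-0.101, -2.688)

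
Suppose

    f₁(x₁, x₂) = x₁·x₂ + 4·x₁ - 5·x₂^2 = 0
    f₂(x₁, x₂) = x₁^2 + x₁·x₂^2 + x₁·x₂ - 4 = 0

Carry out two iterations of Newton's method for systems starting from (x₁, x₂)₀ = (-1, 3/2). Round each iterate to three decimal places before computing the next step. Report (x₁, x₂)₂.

At (-1, 3/2): F = (-16.750, -6.750).
Jacobian J = [[x₂ + 4, x₁ - 10·x₂], [2·x₁ + x₂^2 + x₂, 2·x₁·x₂ + x₁]].
At the point, J = [[5.500, -16.000], [1.750, -4.000]] (det J = 6.000).
Solving J·Δ = −F gives Δ = (6.833, 1.302).
Then the next iterate is (x₁, x₂)₁ = (5.833, 2.802).
Round to (5.833, 2.802) and repeat: F = (0.42005, 92.16403), J = [[6.802, -22.187], [22.31920, 38.52113]].
Δ = (-2.722, -0.816), so (x₁, x₂)₂ = (3.111, 1.986).

(3.111, 1.986)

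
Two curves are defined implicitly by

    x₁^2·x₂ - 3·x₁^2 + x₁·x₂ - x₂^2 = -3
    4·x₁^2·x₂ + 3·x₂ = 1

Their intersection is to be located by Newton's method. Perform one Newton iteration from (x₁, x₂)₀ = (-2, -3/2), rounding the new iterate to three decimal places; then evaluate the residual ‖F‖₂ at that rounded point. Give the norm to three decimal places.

9.516

At (-2, -3/2): F = (-14.250, -29.500).
Jacobian J = [[2·x₁·x₂ - 6·x₁ + x₂, x₁^2 + x₁ - 2·x₂], [8·x₁·x₂, 4·x₁^2 + 3]].
At the point, J = [[16.500, 5.000], [24.000, 19.000]] (det J = 193.500).
Solving J·Δ = −F gives Δ = (0.637, 0.748).
Then the next iterate is (x₁, x₂)₁ = (-1.363, -0.752).
Re-evaluating at (-1.363, -0.752): F = (-3.51088, -8.84417), so ‖F‖₂ = 9.516.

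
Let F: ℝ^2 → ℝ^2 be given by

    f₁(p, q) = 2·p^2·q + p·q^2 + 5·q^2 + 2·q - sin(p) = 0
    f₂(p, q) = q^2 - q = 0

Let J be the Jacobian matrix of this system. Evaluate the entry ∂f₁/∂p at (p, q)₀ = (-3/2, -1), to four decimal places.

6.9293

∂f₁/∂p = 4·p·q + q^2 - cos(p).
At (-3/2, -1) this is 6.9293.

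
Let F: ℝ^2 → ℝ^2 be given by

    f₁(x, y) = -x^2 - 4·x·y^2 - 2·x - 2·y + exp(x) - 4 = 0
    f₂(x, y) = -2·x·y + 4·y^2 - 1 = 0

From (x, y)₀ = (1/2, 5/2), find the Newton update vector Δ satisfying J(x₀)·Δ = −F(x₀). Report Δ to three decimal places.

(-0.255, -1.199)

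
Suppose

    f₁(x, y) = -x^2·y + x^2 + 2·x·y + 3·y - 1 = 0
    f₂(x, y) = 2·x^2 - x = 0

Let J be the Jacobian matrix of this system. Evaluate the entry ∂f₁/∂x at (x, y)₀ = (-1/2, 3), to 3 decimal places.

8.000

∂f₁/∂x = -2·x·y + 2·x + 2·y.
At (-1/2, 3) this is 8.000.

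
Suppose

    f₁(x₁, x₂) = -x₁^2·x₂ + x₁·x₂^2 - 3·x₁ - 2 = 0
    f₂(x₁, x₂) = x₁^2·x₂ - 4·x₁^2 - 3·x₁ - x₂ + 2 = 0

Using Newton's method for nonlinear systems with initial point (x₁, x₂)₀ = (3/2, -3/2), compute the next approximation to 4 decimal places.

(0.7912, -1.8567)

At (3/2, -3/2): F = (0.2500, -13.3750).
Jacobian J = [[-2·x₁·x₂ + x₂^2 - 3, -x₁^2 + 2·x₁·x₂], [2·x₁·x₂ - 8·x₁ - 3, x₁^2 - 1]].
At the point, J = [[3.7500, -6.7500], [-19.5000, 1.2500]] (det J = -126.9375).
Solving J·Δ = −F gives Δ = (-0.7088, -0.3567).
Then the next iterate is (x₁, x₂)₁ = (0.7912, -1.8567).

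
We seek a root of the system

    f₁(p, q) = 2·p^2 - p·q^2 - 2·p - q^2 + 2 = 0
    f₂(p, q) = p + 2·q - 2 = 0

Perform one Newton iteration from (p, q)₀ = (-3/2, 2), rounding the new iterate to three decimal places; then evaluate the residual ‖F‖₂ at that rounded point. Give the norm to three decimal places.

3.554

At (-3/2, 2): F = (11.500, 0.500).
Jacobian J = [[4·p - q^2 - 2, -2·p·q - 2·q], [1, 2]].
At the point, J = [[-12.000, 2.000], [1.000, 2.000]] (det J = -26.000).
Solving J·Δ = −F gives Δ = (0.846, -0.673).
Then the next iterate is (p, q)₁ = (-0.654, 1.327).
Re-evaluating at (-0.654, 1.327): F = (3.55415, 0.000), so ‖F‖₂ = 3.554.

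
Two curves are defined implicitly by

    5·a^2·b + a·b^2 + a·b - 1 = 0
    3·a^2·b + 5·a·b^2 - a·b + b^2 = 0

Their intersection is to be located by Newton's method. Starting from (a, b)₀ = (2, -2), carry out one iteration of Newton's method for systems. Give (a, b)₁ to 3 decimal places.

(1.302, -1.253)

At (2, -2): F = (-37.000, 24.000).
Jacobian J = [[10·a·b + b^2 + b, 5·a^2 + 2·a·b + a], [6·a·b + 5·b^2 - b, 3·a^2 + 10·a·b - a + 2·b]].
At the point, J = [[-38.000, 14.000], [-2.000, -34.000]] (det J = 1320.000).
Solving J·Δ = −F gives Δ = (-0.698, 0.747).
Then the next iterate is (a, b)₁ = (1.302, -1.253).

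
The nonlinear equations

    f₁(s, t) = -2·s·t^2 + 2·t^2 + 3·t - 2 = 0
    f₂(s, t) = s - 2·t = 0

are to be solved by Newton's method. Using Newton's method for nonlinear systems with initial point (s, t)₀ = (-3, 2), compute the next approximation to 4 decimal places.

At (-3, 2): F = (36.0000, -7.0000).
Jacobian J = [[-2·t^2, -4·s·t + 4·t + 3], [1, -2]].
At the point, J = [[-8.0000, 35.0000], [1.0000, -2.0000]] (det J = -19.0000).
Solving J·Δ = −F gives Δ = (9.1053, 1.0526).
Then the next iterate is (s, t)₁ = (6.1053, 3.0526).

(6.1053, 3.0526)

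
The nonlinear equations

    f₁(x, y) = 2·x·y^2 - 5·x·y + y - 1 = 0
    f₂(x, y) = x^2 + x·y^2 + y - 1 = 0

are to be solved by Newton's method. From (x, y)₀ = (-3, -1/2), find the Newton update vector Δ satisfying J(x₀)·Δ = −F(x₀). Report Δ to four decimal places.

At (-3, -1/2): F = (-10.5000, 6.7500).
Jacobian J = [[2·y^2 - 5·y, 4·x·y - 5·x + 1], [2·x + y^2, 2·x·y + 1]].
At the point, J = [[3.0000, 22.0000], [-5.7500, 4.0000]] (det J = 138.5000).
Solving J·Δ = −F gives Δ = (1.3755, 0.2897).

(1.3755, 0.2897)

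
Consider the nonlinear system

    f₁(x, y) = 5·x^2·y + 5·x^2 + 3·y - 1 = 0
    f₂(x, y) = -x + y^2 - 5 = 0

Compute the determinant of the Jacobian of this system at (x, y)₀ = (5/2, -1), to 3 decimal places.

J = [[10·x·y + 10·x, 5·x^2 + 3], [-1, 2·y]].
At the point, J = [[0.000, 34.250], [-1.000, -2.000]].
det J = 34.250.

34.250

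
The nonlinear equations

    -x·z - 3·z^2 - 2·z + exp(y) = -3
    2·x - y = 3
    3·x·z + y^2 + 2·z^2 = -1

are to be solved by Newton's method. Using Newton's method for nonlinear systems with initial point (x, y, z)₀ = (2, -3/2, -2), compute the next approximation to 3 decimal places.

(1.271, -0.458, -1.750)

At (2, -3/2, -2): F = (-0.77687, 2.500, -0.750).
Jacobian J = [[-z, exp(y), -x - 6·z - 2], [2, -1, 0], [3·z, 2·y, 3·x + 4·z]].
At the point, J = [[2.000, 0.22313, 8.000], [2.000, -1.000, 0.000], [-6.000, -3.000, -2.000]] (det J = -91.10748).
Solving J·Δ = −F gives Δ = (-0.729, 1.042, 0.250).
Then the next iterate is (x, y, z)₁ = (1.271, -0.458, -1.750).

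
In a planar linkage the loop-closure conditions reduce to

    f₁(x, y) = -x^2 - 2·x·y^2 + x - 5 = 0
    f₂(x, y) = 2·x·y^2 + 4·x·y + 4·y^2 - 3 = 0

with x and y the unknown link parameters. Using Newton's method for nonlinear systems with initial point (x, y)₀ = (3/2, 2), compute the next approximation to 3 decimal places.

At (3/2, 2): F = (-17.750, 37.000).
Jacobian J = [[-2·x - 2·y^2 + 1, -4·x·y], [2·y^2 + 4·y, 4·x·y + 4·x + 8·y]].
At the point, J = [[-10.000, -12.000], [16.000, 34.000]] (det J = -148.000).
Solving J·Δ = −F gives Δ = (-1.078, -0.581).
Then the next iterate is (x, y)₁ = (0.422, 1.419).

(0.422, 1.419)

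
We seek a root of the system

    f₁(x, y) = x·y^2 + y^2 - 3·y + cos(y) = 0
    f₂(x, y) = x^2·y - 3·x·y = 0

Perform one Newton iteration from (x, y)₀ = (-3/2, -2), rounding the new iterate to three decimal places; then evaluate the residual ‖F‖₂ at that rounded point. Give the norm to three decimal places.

At (-3/2, -2): F = (3.58385, -13.500).
Jacobian J = [[y^2, 2·x·y + 2·y - sin(y) - 3], [2·x·y - 3·y, x^2 - 3·x]].
At the point, J = [[4.000, -0.09070], [12.000, 6.750]] (det J = 28.08843).
Solving J·Δ = −F gives Δ = (-0.818, 3.454).
Then the next iterate is (x, y)₁ = (-2.318, 1.454).
Re-evaluating at (-2.318, 1.454): F = (-7.03187, 17.92364), so ‖F‖₂ = 19.254.

19.254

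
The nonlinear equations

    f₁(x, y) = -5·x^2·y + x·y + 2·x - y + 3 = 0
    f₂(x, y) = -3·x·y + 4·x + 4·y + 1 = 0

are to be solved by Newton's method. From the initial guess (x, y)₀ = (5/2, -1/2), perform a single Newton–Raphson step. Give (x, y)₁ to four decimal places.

At (5/2, -1/2): F = (22.8750, 12.7500).
Jacobian J = [[-10·x·y + y + 2, -5·x^2 + x - 1], [-3·y + 4, -3·x + 4]].
At the point, J = [[14.0000, -29.7500], [5.5000, -3.5000]] (det J = 114.6250).
Solving J·Δ = −F gives Δ = (-2.6107, -0.4597).
Then the next iterate is (x, y)₁ = (-0.1107, -0.9597).

(-0.1107, -0.9597)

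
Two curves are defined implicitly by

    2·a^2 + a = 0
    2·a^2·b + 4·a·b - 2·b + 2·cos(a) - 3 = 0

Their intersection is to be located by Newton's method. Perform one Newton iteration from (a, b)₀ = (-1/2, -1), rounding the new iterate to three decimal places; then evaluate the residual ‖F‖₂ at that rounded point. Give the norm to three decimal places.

0.001

At (-1/2, -1): F = (0.000, 2.25517).
Jacobian J = [[4·a + 1, 0], [4·a·b + 4·b - 2·sin(a), 2·a^2 + 4·a - 2]].
At the point, J = [[-1.000, 0.000], [-1.04115, -3.500]] (det J = 3.500).
Solving J·Δ = −F gives Δ = (0.000, 0.644).
Then the next iterate is (a, b)₁ = (-0.500, -0.356).
Re-evaluating at (-0.500, -0.356): F = (0.000, 0.00117), so ‖F‖₂ = 0.001.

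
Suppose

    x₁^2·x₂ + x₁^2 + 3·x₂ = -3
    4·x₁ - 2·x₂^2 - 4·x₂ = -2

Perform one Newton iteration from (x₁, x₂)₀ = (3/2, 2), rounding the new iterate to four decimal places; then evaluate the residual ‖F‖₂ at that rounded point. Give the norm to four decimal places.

At (3/2, 2): F = (15.7500, -8.0000).
Jacobian J = [[2·x₁·x₂ + 2·x₁, x₁^2 + 3], [4, -4·x₂ - 4]].
At the point, J = [[9.0000, 5.2500], [4.0000, -12.0000]] (det J = -129.0000).
Solving J·Δ = −F gives Δ = (-1.1395, -1.0465).
Then the next iterate is (x₁, x₂)₁ = (0.3605, 0.9535).
Re-evaluating at (0.3605, 0.9535): F = (6.114377, -2.190325), so ‖F‖₂ = 6.4949.

6.4949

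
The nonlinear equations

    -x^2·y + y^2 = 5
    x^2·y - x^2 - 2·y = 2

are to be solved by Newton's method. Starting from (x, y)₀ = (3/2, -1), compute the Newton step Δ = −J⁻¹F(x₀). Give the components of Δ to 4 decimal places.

(-0.7904, -0.9697)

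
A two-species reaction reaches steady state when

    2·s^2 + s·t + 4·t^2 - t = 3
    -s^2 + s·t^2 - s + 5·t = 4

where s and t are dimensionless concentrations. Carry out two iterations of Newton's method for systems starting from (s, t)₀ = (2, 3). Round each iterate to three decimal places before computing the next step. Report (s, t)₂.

(-0.913, 1.437)

At (2, 3): F = (44.000, 23.000).
Jacobian J = [[4·s + t, s + 8·t - 1], [-2·s + t^2 - 1, 2·s·t + 5]].
At the point, J = [[11.000, 25.000], [4.000, 17.000]] (det J = 87.000).
Solving J·Δ = −F gives Δ = (-1.989, -0.885).
Then the next iterate is (s, t)₁ = (0.011, 2.115).
Round to (0.011, 2.115) and repeat: F = (12.80141, 6.61308), J = [[2.159, 15.931], [3.45123, 5.04653]].
Δ = (-0.924, -0.678), so (s, t)₂ = (-0.913, 1.437).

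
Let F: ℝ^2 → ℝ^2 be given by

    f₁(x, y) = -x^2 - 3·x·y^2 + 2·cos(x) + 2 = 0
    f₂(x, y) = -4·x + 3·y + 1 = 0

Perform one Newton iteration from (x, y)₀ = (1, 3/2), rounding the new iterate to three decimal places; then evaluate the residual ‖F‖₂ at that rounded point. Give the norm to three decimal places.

At (1, 3/2): F = (-4.66940, 1.500).
Jacobian J = [[-2·x - 3·y^2 - 2·sin(x), -6·x·y], [-4, 3]].
At the point, J = [[-10.43294, -9.000], [-4.000, 3.000]] (det J = -67.29883).
Solving J·Δ = −F gives Δ = (-0.008, -0.510).
Then the next iterate is (x, y)₁ = (0.992, 0.990).
Re-evaluating at (0.992, 0.990): F = (-0.80681, 0.002), so ‖F‖₂ = 0.807.

0.807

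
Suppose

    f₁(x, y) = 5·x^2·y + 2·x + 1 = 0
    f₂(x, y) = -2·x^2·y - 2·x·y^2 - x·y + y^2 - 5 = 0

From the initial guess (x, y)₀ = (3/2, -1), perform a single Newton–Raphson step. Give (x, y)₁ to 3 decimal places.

(2.351, 0.628)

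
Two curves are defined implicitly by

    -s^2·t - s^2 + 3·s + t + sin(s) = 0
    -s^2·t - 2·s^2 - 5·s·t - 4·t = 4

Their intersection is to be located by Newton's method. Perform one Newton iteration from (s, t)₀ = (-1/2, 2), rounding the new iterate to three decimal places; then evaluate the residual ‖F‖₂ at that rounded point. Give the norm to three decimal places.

At (-1/2, 2): F = (-0.72943, -8.000).
Jacobian J = [[-2·s·t - 2·s + cos(s) + 3, -s^2 + 1], [-2·s·t - 4·s - 5·t, -s^2 - 5·s - 4]].
At the point, J = [[6.87758, 0.750], [-6.000, -1.750]] (det J = -7.53577).
Solving J·Δ = −F gives Δ = (0.966, -7.882).
Then the next iterate is (s, t)₁ = (0.466, -5.882).
Re-evaluating at (0.466, -5.882): F = (-2.97453, 34.07606), so ‖F‖₂ = 34.206.

34.206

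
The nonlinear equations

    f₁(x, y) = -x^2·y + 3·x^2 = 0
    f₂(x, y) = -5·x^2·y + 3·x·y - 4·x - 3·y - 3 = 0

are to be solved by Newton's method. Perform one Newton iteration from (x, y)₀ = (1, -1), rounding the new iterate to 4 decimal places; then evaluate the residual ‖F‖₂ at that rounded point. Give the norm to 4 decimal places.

At (1, -1): F = (4.0000, -2.0000).
Jacobian J = [[-2·x·y + 6·x, -x^2], [-10·x·y + 3·y - 4, -5·x^2 + 3·x - 3]].
At the point, J = [[8.0000, -1.0000], [3.0000, -5.0000]] (det J = -37.0000).
Solving J·Δ = −F gives Δ = (-0.5946, -0.7568).
Then the next iterate is (x, y)₁ = (0.4054, -1.7568).
Re-evaluating at (0.4054, -1.7568): F = (0.781776, -0.044177), so ‖F‖₂ = 0.7830.

0.7830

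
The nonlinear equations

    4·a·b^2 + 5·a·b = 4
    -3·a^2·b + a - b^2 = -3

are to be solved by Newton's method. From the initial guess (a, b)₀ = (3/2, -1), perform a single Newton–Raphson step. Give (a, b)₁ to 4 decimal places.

(0.0477, -1.8995)

At (3/2, -1): F = (-5.5000, 10.2500).
Jacobian J = [[4·b^2 + 5·b, 8·a·b + 5·a], [-6·a·b + 1, -3·a^2 - 2·b]].
At the point, J = [[-1.0000, -4.5000], [10.0000, -4.7500]] (det J = 49.7500).
Solving J·Δ = −F gives Δ = (-1.4523, -0.8995).
Then the next iterate is (a, b)₁ = (0.0477, -1.8995).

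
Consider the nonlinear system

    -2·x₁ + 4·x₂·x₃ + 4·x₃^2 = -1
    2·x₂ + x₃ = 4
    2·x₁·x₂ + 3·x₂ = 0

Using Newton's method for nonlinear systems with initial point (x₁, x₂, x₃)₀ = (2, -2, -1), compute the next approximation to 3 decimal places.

(7.643, 3.224, -2.449)

At (2, -2, -1): F = (9.000, -9.000, -14.000).
Jacobian J = [[-2, 4·x₃, 4·x₂ + 8·x₃], [0, 2, 1], [2·x₂, 2·x₁ + 3, 0]].
At the point, J = [[-2.000, -4.000, -16.000], [0.000, 2.000, 1.000], [-4.000, 7.000, 0.000]] (det J = -98.000).
Solving J·Δ = −F gives Δ = (5.643, 5.224, -1.449).
Then the next iterate is (x₁, x₂, x₃)₁ = (7.643, 3.224, -2.449).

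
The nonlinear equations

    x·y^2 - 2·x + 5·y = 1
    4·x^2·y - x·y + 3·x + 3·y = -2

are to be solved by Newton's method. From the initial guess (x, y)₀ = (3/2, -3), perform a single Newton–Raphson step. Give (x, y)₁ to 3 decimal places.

At (3/2, -3): F = (-5.500, -25.000).
Jacobian J = [[y^2 - 2, 2·x·y + 5], [8·x·y - y + 3, 4·x^2 - x + 3]].
At the point, J = [[7.000, -4.000], [-30.000, 10.500]] (det J = -46.500).
Solving J·Δ = −F gives Δ = (-3.392, -7.312).
Then the next iterate is (x, y)₁ = (-1.892, -10.312).

(-1.892, -10.312)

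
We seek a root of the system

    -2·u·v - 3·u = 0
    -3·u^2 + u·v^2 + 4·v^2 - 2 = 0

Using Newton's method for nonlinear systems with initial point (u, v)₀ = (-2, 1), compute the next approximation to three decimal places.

At (-2, 1): F = (10.000, -12.000).
Jacobian J = [[-2·v - 3, -2·u], [-6·u + v^2, 2·u·v + 8·v]].
At the point, J = [[-5.000, 4.000], [13.000, 4.000]] (det J = -72.000).
Solving J·Δ = −F gives Δ = (1.222, -0.972).
Then the next iterate is (u, v)₁ = (-0.778, 0.028).

(-0.778, 0.028)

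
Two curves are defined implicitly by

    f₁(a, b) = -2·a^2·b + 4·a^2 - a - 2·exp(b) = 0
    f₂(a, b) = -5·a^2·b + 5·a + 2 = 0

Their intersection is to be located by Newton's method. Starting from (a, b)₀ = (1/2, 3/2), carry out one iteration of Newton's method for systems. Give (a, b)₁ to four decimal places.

(2.0368, 0.5264)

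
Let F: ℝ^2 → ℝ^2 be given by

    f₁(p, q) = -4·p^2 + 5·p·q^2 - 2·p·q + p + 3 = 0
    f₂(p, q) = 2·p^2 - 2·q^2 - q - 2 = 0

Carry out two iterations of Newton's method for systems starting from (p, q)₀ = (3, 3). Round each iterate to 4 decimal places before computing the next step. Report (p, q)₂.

(2.0013, 1.5355)

At (3, 3): F = (87.0000, -5.0000).
Jacobian J = [[-8·p + 5·q^2 - 2·q + 1, 10·p·q - 2·p], [4·p, -4·q - 1]].
At the point, J = [[16.0000, 84.0000], [12.0000, -13.0000]] (det J = -1216.0000).
Solving J·Δ = −F gives Δ = (-0.5847, -0.9243).
Then the next iterate is (p, q)₁ = (2.4153, 2.0757).
Round to (2.4153, 2.0757) and repeat: F = (24.085696, -1.025413), J = [[-0.931148, 45.303782], [9.6612, -9.3028]].
Δ = (-0.4140, -0.5402), so (p, q)₂ = (2.0013, 1.5355).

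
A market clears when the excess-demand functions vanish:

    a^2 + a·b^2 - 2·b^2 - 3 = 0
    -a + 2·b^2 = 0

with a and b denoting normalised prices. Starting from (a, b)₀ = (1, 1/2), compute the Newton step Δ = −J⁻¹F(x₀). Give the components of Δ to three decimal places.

(1.429, 0.964)

At (1, 1/2): F = (-2.250, -0.500).
Jacobian J = [[2·a + b^2, 2·a·b - 4·b], [-1, 4·b]].
At the point, J = [[2.250, -1.000], [-1.000, 2.000]] (det J = 3.500).
Solving J·Δ = −F gives Δ = (1.429, 0.964).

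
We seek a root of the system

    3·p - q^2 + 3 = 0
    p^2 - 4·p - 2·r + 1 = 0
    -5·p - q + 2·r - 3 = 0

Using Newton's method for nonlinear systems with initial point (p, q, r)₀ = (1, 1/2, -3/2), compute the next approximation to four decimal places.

At (1, 1/2, -3/2): F = (5.7500, 1.0000, -11.5000).
Jacobian J = [[3, -2·q, 0], [2·p - 4, 0, -2], [-5, -1, 2]].
At the point, J = [[3.0000, -1.0000, 0.0000], [-2.0000, 0.0000, -2.0000], [-5.0000, -1.0000, 2.0000]] (det J = -20.0000).
Solving J·Δ = −F gives Δ = (-1.6250, 0.8750, 2.1250).
Then the next iterate is (p, q, r)₁ = (-0.6250, 1.3750, 0.6250).

(-0.6250, 1.3750, 0.6250)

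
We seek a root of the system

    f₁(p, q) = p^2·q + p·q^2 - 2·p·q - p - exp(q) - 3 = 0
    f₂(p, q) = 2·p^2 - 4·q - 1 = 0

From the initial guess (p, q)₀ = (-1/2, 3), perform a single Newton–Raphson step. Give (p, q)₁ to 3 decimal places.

At (-1/2, 3): F = (-23.33554, -12.500).
Jacobian J = [[2·p·q + q^2 - 2·q - 1, p^2 + 2·p·q - 2·p - exp(q)], [4·p, -4]].
At the point, J = [[-1.000, -21.83554], [-2.000, -4.000]] (det J = -39.67107).
Solving J·Δ = −F gives Δ = (-4.527, -0.861).
Then the next iterate is (p, q)₁ = (-5.027, 2.139).

(-5.027, 2.139)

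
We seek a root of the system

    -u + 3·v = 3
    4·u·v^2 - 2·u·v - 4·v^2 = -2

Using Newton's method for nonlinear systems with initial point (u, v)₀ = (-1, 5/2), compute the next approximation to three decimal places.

At (-1, 5/2): F = (5.500, -43.000).
Jacobian J = [[-1, 3], [4·v^2 - 2·v, 8·u·v - 2·u - 8·v]].
At the point, J = [[-1.000, 3.000], [20.000, -38.000]] (det J = -22.000).
Solving J·Δ = −F gives Δ = (-3.636, -3.045).
Then the next iterate is (u, v)₁ = (-4.636, -0.545).

(-4.636, -0.545)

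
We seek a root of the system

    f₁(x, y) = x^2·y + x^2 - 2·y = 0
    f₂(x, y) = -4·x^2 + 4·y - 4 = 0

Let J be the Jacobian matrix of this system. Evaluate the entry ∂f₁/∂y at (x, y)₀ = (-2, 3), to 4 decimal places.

2.0000

∂f₁/∂y = x^2 - 2.
At (-2, 3) this is 2.0000.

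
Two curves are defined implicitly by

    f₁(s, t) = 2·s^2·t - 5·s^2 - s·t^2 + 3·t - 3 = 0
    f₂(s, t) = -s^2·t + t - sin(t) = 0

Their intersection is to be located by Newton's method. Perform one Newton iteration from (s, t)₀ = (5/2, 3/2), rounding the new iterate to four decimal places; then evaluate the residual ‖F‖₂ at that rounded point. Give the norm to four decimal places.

4.3841

At (5/2, 3/2): F = (-16.6250, -8.872495).
Jacobian J = [[4·s·t - 10·s - t^2, 2·s^2 - 2·s·t + 3], [-2·s·t, -s^2 - cos(t) + 1]].
At the point, J = [[-12.2500, 8.0000], [-7.5000, -5.320737]] (det J = 125.179031).
Solving J·Δ = −F gives Δ = (-1.2737, 0.1278).
Then the next iterate is (s, t)₁ = (1.2263, 1.6278).
Re-evaluating at (1.2263, 1.6278): F = (-3.989216, -1.818480), so ‖F‖₂ = 4.3841.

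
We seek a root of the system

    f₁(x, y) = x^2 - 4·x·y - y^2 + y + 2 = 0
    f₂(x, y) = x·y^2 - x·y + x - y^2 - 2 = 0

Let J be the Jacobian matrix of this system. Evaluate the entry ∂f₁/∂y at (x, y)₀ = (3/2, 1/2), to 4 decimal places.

∂f₁/∂y = -4·x - 2·y + 1.
At (3/2, 1/2) this is -6.0000.

-6.0000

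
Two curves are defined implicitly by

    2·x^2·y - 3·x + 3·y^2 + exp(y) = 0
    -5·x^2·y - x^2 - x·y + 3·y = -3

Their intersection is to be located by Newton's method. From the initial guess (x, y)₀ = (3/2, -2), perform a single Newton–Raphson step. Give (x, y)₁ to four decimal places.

(1.0486, -1.2658)

At (3/2, -2): F = (-1.364665, 20.2500).
Jacobian J = [[4·x·y - 3, 2·x^2 + 6·y + exp(y)], [-10·x·y - 2·x - y, -5·x^2 - x + 3]].
At the point, J = [[-15.0000, -7.364665], [29.0000, -9.7500]] (det J = 359.825277).
Solving J·Δ = −F gives Δ = (-0.4514, 0.7342).
Then the next iterate is (x, y)₁ = (1.0486, -1.2658).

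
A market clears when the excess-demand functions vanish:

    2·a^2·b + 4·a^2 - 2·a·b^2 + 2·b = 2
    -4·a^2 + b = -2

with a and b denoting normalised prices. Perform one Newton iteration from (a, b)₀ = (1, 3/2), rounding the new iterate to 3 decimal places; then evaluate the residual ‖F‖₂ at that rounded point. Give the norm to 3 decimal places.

At (1, 3/2): F = (3.500, -0.500).
Jacobian J = [[4·a·b + 8·a - 2·b^2, 2·a^2 - 4·a·b + 2], [-8·a, 1]].
At the point, J = [[9.500, -2.000], [-8.000, 1.000]] (det J = -6.500).
Solving J·Δ = −F gives Δ = (0.385, 3.577).
Then the next iterate is (a, b)₁ = (1.385, 5.077).
Re-evaluating at (1.385, 5.077): F = (-36.09477, -0.59590), so ‖F‖₂ = 36.100.

36.100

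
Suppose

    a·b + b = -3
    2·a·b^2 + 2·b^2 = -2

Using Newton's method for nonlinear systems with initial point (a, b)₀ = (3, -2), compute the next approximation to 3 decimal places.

At (3, -2): F = (-5.000, 34.000).
Jacobian J = [[b, a + 1], [2·b^2, 4·a·b + 4·b]].
At the point, J = [[-2.000, 4.000], [8.000, -32.000]] (det J = 32.000).
Solving J·Δ = −F gives Δ = (-0.750, 0.875).
Then the next iterate is (a, b)₁ = (2.250, -1.125).

(2.250, -1.125)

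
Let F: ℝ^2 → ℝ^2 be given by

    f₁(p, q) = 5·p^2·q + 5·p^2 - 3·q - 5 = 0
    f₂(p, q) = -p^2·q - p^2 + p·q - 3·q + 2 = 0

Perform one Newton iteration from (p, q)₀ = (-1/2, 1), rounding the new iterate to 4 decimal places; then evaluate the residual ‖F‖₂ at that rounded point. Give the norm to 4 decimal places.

At (-1/2, 1): F = (-5.5000, -2.0000).
Jacobian J = [[10·p·q + 10·p, 5·p^2 - 3], [-2·p·q - 2·p + q, -p^2 + p - 3]].
At the point, J = [[-10.0000, -1.7500], [3.0000, -3.7500]] (det J = 42.7500).
Solving J·Δ = −F gives Δ = (-0.4006, -0.8538).
Then the next iterate is (p, q)₁ = (-0.9006, 0.1462).
Re-evaluating at (-0.9006, 0.1462): F = (-0.790298, 0.500072), so ‖F‖₂ = 0.9352.

0.9352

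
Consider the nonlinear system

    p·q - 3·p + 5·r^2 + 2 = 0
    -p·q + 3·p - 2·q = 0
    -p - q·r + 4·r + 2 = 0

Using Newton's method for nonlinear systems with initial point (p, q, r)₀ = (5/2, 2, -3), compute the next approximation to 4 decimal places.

At (5/2, 2, -3): F = (44.5000, -1.5000, -6.5000).
Jacobian J = [[q - 3, p, 10·r], [-q + 3, -p - 2, 0], [-1, -r, -q + 4]].
At the point, J = [[-1.0000, 2.5000, -30.0000], [1.0000, -4.5000, 0.0000], [-1.0000, 3.0000, 2.0000]] (det J = 49.0000).
Solving J·Δ = −F gives Δ = (-12.6429, -3.1429, 1.6429).
Then the next iterate is (p, q, r)₁ = (-10.1429, -1.1429, -1.3571).

(-10.1429, -1.1429, -1.3571)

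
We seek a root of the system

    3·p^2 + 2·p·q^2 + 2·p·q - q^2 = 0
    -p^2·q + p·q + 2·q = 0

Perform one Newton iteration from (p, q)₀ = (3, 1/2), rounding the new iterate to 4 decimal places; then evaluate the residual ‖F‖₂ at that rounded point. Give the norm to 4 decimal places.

7.1974

At (3, 1/2): F = (31.2500, -2.0000).
Jacobian J = [[6·p + 2·q^2 + 2·q, 4·p·q + 2·p - 2·q], [-2·p·q + q, -p^2 + p + 2]].
At the point, J = [[19.5000, 11.0000], [-2.5000, -4.0000]] (det J = -50.5000).
Solving J·Δ = −F gives Δ = (-2.0396, 0.7748).
Then the next iterate is (p, q)₁ = (0.9604, 1.2748).
Re-evaluating at (0.9604, 1.2748): F = (6.712146, 2.598083), so ‖F‖₂ = 7.1974.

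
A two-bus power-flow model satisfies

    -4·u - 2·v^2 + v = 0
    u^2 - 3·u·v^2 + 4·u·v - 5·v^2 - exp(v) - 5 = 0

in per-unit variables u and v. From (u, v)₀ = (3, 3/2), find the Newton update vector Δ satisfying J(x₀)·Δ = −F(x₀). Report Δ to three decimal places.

At (3, 3/2): F = (-15.000, -13.98169).
Jacobian J = [[-4, -4·v + 1], [2·u - 3·v^2 + 4·v, -6·u·v + 4·u - 10·v - exp(v)]].
At the point, J = [[-4.000, -5.000], [5.250, -34.48169]] (det J = 164.17676).
Solving J·Δ = −F gives Δ = (-2.725, -0.820).

(-2.725, -0.820)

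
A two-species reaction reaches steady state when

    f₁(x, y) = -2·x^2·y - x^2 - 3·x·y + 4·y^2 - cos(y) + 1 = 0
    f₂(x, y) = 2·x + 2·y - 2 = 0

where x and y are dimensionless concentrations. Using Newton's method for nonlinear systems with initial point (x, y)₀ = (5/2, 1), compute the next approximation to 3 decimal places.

(3.393, -2.393)

At (5/2, 1): F = (-21.79030, 5.000).
Jacobian J = [[-4·x·y - 2·x - 3·y, -2·x^2 - 3·x + 8·y + sin(y)], [2, 2]].
At the point, J = [[-18.000, -11.15853], [2.000, 2.000]] (det J = -13.68294).
Solving J·Δ = −F gives Δ = (0.893, -3.393).
Then the next iterate is (x, y)₁ = (3.393, -2.393).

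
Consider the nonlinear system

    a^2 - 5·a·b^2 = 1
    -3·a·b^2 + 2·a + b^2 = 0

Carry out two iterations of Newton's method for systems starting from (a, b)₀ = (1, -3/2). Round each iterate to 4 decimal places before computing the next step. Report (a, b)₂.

At (1, -3/2): F = (-11.2500, -2.5000).
Jacobian J = [[2·a - 5·b^2, -10·a·b], [-3·b^2 + 2, -6·a·b + 2·b]].
At the point, J = [[-9.2500, 15.0000], [-4.7500, 6.0000]] (det J = 15.7500).
Solving J·Δ = −F gives Δ = (1.9048, 1.9246).
Then the next iterate is (a, b)₁ = (2.9048, 0.4246).
Round to (2.9048, 0.4246) and repeat: F = (4.819401, 4.418808), J = [[4.908174, -12.333781], [1.459145, -6.551068]].
Δ = (1.6196, 1.0353), so (a, b)₂ = (4.5244, 1.4599).

(4.5244, 1.4599)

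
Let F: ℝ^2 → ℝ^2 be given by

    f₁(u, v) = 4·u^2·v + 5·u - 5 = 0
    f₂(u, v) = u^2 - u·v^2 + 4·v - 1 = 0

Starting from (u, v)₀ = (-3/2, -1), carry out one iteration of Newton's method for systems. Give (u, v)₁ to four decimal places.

At (-3/2, -1): F = (-21.5000, -1.2500).
Jacobian J = [[8·u·v + 5, 4·u^2], [2·u - v^2, -2·u·v + 4]].
At the point, J = [[17.0000, 9.0000], [-4.0000, 1.0000]] (det J = 53.0000).
Solving J·Δ = −F gives Δ = (0.1934, 2.0236).
Then the next iterate is (u, v)₁ = (-1.3066, 1.0236).

(-1.3066, 1.0236)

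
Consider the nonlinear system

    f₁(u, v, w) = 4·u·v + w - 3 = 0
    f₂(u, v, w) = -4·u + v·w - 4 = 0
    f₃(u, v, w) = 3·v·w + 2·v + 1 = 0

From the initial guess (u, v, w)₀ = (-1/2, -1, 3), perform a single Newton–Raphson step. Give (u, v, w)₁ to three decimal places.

At (-1/2, -1, 3): F = (2.000, -5.000, -10.000).
Jacobian J = [[4·v, 4·u, 1], [-4, w, v], [0, 3·w + 2, 3·v]].
At the point, J = [[-4.000, -2.000, 1.000], [-4.000, 3.000, -1.000], [0.000, 11.000, -3.000]] (det J = -28.000).
Solving J·Δ = −F gives Δ = (-0.393, -0.143, -3.857).
Then the next iterate is (u, v, w)₁ = (-0.893, -1.143, -0.857).

(-0.893, -1.143, -0.857)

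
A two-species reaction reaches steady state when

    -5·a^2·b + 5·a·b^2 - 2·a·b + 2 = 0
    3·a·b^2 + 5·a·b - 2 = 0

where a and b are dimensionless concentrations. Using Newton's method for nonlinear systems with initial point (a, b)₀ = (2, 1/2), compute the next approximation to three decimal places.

At (2, 1/2): F = (-7.500, 4.500).
Jacobian J = [[-10·a·b + 5·b^2 - 2·b, -5·a^2 + 10·a·b - 2·a], [3·b^2 + 5·b, 6·a·b + 5·a]].
At the point, J = [[-9.750, -14.000], [3.250, 16.000]] (det J = -110.500).
Solving J·Δ = −F gives Δ = (-0.516, -0.176).
Then the next iterate is (a, b)₁ = (1.484, 0.324).

(1.484, 0.324)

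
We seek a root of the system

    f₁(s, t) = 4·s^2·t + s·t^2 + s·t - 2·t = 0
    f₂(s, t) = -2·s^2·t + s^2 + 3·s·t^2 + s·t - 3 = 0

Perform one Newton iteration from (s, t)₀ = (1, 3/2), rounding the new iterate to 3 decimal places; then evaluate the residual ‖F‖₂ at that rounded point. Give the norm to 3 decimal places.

At (1, 3/2): F = (6.750, 3.250).
Jacobian J = [[8·s·t + t^2 + t, 4·s^2 + 2·s·t + s - 2], [-4·s·t + 2·s + 3·t^2 + t, -2·s^2 + 6·s·t + s]].
At the point, J = [[15.750, 6.000], [4.250, 8.000]] (det J = 100.500).
Solving J·Δ = −F gives Δ = (-0.343, -0.224).
Then the next iterate is (s, t)₁ = (0.657, 1.276).
Re-evaluating at (0.657, 1.276): F = (1.55918, 0.37755), so ‖F‖₂ = 1.604.

1.604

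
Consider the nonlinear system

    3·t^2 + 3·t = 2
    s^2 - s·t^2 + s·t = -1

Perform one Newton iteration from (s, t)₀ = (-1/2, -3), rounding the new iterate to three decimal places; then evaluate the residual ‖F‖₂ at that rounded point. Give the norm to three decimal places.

At (-1/2, -3): F = (16.000, 7.250).
Jacobian J = [[0, 6·t + 3], [2·s - t^2 + t, -2·s·t + s]].
At the point, J = [[0.000, -15.000], [-13.000, -3.500]] (det J = -195.000).
Solving J·Δ = −F gives Δ = (0.271, 1.067).
Then the next iterate is (s, t)₁ = (-0.229, -1.933).
Re-evaluating at (-0.229, -1.933): F = (3.41047, 2.35075), so ‖F‖₂ = 4.142.

4.142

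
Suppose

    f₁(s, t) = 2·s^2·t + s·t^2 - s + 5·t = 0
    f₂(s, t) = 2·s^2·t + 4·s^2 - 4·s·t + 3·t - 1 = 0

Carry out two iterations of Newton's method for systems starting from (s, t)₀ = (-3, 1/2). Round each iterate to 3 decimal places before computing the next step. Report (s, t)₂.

At (-3, 1/2): F = (13.750, 51.500).
Jacobian J = [[4·s·t + t^2 - 1, 2·s^2 + 2·s·t + 5], [4·s·t + 8·s - 4·t, 2·s^2 - 4·s + 3]].
At the point, J = [[-6.750, 20.000], [-32.000, 33.000]] (det J = 417.250).
Solving J·Δ = −F gives Δ = (1.381, -0.221).
Then the next iterate is (s, t)₁ = (-1.619, 0.279).
Round to (-1.619, 0.279) and repeat: F = (4.35058, 13.59106), J = [[-2.72896, 9.33892], [-15.87480, 14.71832]].
Δ = (0.582, -0.296), so (s, t)₂ = (-1.037, -0.017).

(-1.037, -0.017)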